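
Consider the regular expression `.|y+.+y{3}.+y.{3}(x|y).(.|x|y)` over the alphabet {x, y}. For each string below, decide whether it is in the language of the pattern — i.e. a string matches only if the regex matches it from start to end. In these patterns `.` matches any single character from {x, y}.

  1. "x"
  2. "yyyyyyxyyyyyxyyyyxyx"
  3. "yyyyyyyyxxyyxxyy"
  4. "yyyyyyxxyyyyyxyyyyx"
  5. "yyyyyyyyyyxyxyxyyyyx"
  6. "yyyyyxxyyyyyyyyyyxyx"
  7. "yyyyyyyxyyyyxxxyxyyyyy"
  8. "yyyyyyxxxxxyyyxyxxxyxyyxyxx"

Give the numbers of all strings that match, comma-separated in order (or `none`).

1 → match
2 → match
3 → no match
4 → match
5 → match
6 → match
7 → match
8 → no match

1, 2, 4, 5, 6, 7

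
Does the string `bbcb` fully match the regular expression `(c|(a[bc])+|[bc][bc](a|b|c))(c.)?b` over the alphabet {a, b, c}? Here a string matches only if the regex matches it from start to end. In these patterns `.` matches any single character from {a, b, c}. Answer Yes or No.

Yes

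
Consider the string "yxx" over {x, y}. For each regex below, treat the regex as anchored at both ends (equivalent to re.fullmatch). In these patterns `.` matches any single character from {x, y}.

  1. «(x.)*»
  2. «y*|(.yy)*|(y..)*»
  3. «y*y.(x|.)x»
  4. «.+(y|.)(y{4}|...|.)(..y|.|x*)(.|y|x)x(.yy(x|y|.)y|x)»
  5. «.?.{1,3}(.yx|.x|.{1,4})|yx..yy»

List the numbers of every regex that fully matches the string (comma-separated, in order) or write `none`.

1 → no match
2 → match
3 → no match
4 → no match
5 → match

2, 5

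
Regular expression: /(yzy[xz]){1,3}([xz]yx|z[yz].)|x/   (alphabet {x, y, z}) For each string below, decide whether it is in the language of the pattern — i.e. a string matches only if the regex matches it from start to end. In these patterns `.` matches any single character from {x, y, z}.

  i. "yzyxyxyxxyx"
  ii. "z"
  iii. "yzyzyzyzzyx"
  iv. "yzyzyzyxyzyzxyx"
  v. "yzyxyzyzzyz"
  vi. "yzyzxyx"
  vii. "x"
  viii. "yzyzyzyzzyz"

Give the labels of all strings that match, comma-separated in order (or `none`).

iii, iv, v, vi, vii, viii

i → no match
ii → no match
iii → match
iv → match
v → match
vi → match
vii → match
viii → match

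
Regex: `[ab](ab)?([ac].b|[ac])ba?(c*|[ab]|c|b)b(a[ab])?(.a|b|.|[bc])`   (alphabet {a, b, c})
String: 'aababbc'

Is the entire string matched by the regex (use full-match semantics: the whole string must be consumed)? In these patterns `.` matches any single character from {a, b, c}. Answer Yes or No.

Yes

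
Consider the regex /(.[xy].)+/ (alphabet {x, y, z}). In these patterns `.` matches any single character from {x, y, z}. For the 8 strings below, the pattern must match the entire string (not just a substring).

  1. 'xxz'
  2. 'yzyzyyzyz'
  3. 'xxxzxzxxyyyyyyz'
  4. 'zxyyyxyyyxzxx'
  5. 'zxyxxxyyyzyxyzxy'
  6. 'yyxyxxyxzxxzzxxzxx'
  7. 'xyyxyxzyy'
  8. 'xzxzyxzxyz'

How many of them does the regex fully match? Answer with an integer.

4

1 → match
2 → no match
3 → match
4 → no match
5 → no match
6 → match
7 → match
8 → no match
Total matched: 4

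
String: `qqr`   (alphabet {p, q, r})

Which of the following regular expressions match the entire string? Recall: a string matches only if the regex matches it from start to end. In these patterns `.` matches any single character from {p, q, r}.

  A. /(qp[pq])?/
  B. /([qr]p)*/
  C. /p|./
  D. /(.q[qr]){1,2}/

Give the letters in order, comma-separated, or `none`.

D

A → no match
B → no match
C → no match
D → match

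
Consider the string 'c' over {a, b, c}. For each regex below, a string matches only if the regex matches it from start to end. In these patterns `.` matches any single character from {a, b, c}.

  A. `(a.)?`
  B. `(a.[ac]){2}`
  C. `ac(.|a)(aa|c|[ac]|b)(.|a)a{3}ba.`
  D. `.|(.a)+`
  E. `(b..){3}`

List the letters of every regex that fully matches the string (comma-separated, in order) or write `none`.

A → no match
B → no match — must start with 'a'
C → no match — must start with 'ac'
D → match
E → no match — must start with 'b'

D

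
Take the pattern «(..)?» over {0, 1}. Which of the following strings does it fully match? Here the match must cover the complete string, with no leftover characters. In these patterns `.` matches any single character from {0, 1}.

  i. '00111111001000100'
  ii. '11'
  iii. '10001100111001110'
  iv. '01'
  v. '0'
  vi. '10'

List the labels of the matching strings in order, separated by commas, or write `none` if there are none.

ii, iv, vi

i → no match
ii. '11' → match
iii → no match
iv. '01' → match
v. '0' → no match
vi. '10' → match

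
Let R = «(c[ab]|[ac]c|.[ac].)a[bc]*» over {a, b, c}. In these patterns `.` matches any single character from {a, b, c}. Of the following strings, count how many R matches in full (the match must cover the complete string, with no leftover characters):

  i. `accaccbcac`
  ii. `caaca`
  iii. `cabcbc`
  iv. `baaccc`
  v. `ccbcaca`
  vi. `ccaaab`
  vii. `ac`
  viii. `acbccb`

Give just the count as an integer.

0

i → no match
ii → no match
iii → no match
iv → no match
v → no match
vi → no match
vii → no match
viii → no match
Total matched: 0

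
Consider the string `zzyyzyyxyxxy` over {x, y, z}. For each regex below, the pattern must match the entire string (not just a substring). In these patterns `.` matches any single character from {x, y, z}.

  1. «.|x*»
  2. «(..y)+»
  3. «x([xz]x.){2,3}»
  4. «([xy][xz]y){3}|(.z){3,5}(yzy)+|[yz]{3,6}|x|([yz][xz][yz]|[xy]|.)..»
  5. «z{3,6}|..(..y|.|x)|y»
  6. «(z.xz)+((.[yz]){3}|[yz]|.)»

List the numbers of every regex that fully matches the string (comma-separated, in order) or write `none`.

2

1 → no match
2 → match
3 → no match — must start with `x`
4 → no match
5 → no match
6 → no match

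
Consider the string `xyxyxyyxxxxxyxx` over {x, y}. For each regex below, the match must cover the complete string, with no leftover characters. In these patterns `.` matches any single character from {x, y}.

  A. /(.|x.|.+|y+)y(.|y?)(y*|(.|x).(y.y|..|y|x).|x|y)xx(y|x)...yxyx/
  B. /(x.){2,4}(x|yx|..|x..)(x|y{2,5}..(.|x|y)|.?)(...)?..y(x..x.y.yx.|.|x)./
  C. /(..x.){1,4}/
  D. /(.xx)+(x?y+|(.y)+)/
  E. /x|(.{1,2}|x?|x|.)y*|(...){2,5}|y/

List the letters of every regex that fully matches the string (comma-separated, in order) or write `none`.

A → no match — must end with `yxyx`
B → match
C → no match
D → no match — must end with `y`
E → match

B, E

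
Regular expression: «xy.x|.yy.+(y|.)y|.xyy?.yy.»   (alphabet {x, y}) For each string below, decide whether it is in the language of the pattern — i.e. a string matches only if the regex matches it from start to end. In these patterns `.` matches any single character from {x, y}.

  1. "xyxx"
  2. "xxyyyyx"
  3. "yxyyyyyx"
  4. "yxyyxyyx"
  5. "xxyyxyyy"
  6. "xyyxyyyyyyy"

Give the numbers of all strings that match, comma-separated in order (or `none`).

1, 2, 3, 4, 5, 6

1 → match
2 → match
3 → match
4 → match
5 → match
6 → match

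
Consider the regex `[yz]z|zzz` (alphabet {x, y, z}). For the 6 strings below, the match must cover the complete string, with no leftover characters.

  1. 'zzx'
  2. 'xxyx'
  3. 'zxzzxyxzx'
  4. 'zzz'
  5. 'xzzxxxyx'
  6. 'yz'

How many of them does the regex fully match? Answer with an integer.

1 → no match
2 → no match
3 → no match
4 → match
5 → no match
6 → match
Total matched: 2

2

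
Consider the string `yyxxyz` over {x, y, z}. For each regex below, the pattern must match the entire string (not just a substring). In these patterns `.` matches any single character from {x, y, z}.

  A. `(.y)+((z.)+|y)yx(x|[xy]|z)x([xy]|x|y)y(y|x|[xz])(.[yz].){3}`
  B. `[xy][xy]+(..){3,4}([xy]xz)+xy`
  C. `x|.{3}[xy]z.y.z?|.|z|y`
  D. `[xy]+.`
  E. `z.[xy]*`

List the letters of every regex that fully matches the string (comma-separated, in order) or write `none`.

D

A → no match
B → no match — must end with `xzxy`
C → no match
D → match
E → no match — must start with `z`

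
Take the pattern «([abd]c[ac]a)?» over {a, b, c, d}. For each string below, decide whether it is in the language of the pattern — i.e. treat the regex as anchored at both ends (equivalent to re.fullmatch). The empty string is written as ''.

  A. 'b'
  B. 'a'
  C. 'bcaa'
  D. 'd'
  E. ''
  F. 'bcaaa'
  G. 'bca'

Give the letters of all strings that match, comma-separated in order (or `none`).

A → no match
B → no match
C → match
D → no match
E → match
F → no match
G → no match

C, E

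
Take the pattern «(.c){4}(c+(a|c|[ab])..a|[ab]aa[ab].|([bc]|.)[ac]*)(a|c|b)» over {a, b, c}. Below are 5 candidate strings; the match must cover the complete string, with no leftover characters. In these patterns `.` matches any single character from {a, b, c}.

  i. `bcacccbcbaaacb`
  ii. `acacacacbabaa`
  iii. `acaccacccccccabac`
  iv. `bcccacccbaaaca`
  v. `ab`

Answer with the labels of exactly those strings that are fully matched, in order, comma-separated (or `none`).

i, iv

i → match
ii → no match
iii → no match
iv → match
v → no match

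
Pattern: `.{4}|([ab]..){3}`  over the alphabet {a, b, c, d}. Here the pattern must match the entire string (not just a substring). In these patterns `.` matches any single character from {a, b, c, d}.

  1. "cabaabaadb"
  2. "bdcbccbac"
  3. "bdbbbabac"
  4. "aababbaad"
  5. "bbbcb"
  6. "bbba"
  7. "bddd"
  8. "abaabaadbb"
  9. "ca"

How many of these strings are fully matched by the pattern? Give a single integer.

5

1. "cabaabaadb" → no match
2. "bdcbccbac" → match
3. "bdbbbabac" → match
4. "aababbaad" → match
5. "bbbcb" → no match
6. "bbba" → match
7. "bddd" → match
8. "abaabaadbb" → no match
9. "ca" → no match
Total matched: 5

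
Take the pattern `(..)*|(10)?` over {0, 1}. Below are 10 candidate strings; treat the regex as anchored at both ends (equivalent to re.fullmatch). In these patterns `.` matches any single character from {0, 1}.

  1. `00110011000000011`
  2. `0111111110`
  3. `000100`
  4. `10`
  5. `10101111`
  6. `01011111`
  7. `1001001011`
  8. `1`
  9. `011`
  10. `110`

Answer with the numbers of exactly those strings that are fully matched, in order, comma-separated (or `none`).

2, 3, 4, 5, 6, 7

1 → no match
2 → match
3 → match
4 → match
5 → match
6 → match
7 → match
8 → no match
9 → no match
10 → no match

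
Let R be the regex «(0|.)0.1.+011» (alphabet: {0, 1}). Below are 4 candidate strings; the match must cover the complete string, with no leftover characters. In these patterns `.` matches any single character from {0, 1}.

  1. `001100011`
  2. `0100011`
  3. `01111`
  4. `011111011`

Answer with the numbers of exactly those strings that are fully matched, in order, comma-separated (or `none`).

1 → match
2 → no match
3 → no match — must end with `011`
4 → no match

1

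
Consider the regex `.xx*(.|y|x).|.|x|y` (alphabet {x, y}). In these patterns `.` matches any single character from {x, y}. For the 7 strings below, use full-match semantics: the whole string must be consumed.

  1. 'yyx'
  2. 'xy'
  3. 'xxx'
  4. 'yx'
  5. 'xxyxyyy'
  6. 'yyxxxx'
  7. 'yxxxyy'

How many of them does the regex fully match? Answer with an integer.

1

1 → no match
2 → no match
3 → no match
4 → no match
5 → no match
6 → no match
7 → match
Total matched: 1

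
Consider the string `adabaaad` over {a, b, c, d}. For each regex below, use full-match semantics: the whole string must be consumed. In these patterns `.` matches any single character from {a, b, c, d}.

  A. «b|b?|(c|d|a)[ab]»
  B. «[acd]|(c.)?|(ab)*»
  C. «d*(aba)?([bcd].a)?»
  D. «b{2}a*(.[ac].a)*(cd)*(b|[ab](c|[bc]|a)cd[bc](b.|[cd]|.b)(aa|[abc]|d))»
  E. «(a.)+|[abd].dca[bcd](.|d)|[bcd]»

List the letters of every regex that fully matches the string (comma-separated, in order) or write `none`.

A → no match
B → no match
C → no match
D → no match — must start with `b`
E → match

E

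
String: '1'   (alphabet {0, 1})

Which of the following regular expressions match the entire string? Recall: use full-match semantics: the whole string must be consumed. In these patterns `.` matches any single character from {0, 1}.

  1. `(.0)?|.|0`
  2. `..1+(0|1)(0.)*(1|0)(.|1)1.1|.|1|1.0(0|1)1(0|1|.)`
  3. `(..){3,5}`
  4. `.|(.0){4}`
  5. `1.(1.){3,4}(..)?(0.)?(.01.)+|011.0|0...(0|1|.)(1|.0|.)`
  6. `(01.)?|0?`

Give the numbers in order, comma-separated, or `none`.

1 → match
2 → match
3 → no match
4 → match
5 → no match
6 → no match

1, 2, 4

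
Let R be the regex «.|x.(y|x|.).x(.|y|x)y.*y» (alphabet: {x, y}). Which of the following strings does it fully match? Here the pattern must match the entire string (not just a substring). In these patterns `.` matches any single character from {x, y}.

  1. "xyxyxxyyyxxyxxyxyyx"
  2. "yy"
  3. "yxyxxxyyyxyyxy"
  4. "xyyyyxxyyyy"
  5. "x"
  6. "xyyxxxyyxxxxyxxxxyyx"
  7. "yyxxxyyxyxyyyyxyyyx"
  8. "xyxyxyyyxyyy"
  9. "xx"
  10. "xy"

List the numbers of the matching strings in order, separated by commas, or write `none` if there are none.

1 → no match
2. "yy" → no match
3 → no match
4. "xyyyyxxyyyy" → no match
5. "x" → match
6 → no match
7 → no match
8. "xyxyxyyyxyyy" → match
9. "xx" → no match
10. "xy" → no match

5, 8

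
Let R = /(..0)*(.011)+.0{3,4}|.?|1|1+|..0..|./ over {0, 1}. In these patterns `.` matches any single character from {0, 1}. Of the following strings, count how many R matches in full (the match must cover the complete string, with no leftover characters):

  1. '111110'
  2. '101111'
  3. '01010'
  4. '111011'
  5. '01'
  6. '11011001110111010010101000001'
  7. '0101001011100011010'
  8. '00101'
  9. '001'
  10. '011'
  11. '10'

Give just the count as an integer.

1

1. '111110' → no match
2. '101111' → no match
3. '01010' → match
4. '111011' → no match
5. '01' → no match
6 → no match
7 → no match
8. '00101' → no match
9. '001' → no match
10. '011' → no match
11. '10' → no match
Total matched: 1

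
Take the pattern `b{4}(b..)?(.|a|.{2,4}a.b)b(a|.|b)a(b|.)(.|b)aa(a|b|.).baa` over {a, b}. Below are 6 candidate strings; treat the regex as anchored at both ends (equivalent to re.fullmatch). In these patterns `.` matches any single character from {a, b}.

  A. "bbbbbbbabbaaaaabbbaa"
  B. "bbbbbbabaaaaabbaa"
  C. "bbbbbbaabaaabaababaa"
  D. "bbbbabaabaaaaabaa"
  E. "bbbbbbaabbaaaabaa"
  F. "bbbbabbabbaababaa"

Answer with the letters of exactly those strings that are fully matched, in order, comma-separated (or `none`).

A → match
B → no match
C → match
D → match
E → match
F → match

A, C, D, E, F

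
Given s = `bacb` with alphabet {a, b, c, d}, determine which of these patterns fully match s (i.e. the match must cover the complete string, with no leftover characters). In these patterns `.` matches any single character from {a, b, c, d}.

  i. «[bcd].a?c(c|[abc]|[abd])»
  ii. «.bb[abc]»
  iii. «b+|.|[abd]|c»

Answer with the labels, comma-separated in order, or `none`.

i

i → match
ii → no match
iii → no match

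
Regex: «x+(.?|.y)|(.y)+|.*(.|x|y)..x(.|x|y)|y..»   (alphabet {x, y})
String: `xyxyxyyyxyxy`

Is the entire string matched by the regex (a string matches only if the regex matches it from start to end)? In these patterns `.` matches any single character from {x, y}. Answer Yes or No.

Yes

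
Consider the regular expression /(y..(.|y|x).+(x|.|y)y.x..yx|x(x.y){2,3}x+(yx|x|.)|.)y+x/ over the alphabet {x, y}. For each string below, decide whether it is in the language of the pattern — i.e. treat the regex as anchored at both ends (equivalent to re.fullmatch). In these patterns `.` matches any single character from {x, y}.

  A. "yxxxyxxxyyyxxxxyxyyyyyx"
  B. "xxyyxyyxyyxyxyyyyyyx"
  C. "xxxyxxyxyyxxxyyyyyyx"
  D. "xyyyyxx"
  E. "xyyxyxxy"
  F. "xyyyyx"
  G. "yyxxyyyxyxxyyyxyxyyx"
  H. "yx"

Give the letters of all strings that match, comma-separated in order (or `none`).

A, B, C, F

A → match
B → match
C → match
D. "xyyyyxx" → no match — must end with "yx"
E. "xyyxyxxy" → no match — must end with "yx"
F. "xyyyyx" → match
G → no match
H. "yx" → no match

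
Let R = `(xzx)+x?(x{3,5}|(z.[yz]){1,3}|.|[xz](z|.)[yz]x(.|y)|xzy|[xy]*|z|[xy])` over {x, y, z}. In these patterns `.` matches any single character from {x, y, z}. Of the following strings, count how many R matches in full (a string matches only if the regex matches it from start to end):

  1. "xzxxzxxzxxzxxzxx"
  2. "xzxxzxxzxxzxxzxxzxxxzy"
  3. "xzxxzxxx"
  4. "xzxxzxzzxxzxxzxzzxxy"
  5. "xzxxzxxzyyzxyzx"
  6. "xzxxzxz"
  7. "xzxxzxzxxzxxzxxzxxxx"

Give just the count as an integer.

1 → match
2 → match
3 → match
4 → no match
5 → no match
6 → match
7 → no match
Total matched: 4

4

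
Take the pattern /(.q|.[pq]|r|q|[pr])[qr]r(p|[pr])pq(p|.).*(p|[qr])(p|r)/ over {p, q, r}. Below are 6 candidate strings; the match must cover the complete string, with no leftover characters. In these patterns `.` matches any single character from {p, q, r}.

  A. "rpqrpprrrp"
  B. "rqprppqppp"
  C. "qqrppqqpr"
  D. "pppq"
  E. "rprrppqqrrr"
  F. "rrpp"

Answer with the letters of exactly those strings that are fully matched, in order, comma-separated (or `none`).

C, E

A. "rpqrpprrrp" → no match
B. "rqprppqppp" → no match
C. "qqrppqqpr" → match
D. "pppq" → no match
E. "rprrppqqrrr" → match
F. "rrpp" → no match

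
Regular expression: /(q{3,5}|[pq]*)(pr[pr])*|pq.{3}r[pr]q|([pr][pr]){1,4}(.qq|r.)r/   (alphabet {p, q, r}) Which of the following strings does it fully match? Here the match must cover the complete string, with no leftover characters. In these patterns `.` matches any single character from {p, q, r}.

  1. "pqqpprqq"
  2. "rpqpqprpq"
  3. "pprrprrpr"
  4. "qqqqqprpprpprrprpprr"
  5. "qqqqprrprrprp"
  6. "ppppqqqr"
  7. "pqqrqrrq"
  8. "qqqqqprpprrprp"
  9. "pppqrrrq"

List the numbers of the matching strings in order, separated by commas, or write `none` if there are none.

1. "pqqpprqq" → no match
2. "rpqpqprpq" → no match
3. "pprrprrpr" → match
4 → match
5 → match
6. "ppppqqqr" → match
7. "pqqrqrrq" → match
8 → match
9. "pppqrrrq" → no match

3, 4, 5, 6, 7, 8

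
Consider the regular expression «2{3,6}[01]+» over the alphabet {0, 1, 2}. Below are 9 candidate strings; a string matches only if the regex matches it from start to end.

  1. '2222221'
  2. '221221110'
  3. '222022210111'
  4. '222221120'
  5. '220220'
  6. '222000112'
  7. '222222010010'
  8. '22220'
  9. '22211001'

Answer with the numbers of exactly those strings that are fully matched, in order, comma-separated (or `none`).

1. '2222221' → match
2. '221221110' → no match
3. '222022210111' → no match
4. '222221120' → no match
5. '220220' → no match
6. '222000112' → no match
7. '222222010010' → match
8. '22220' → match
9. '22211001' → match

1, 7, 8, 9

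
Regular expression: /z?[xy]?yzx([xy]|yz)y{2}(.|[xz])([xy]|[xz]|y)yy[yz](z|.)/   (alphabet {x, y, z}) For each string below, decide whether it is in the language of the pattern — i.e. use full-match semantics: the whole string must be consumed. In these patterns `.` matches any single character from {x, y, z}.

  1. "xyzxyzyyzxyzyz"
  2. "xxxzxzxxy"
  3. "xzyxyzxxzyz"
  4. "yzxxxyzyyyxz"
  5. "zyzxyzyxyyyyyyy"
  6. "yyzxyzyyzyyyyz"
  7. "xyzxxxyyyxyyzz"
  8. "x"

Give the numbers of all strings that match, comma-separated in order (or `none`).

6

1 → no match
2 → no match
3 → no match
4 → no match
5 → no match
6 → match
7 → no match
8 → no match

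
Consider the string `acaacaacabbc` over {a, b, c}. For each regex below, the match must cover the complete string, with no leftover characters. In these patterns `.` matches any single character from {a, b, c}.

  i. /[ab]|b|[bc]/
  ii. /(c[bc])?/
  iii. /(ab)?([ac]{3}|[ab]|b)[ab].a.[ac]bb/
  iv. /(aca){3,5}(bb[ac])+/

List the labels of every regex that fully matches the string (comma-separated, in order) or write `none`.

i → no match
ii → no match
iii → no match — must end with `bb`
iv → match

iv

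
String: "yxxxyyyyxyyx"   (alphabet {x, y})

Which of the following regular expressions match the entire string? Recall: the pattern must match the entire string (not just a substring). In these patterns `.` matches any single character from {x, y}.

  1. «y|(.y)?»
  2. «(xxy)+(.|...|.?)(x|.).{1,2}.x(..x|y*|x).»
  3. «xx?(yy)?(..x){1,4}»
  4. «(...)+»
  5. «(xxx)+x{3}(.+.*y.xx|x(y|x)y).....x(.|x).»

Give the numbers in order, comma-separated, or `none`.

1 → no match
2 → no match — must start with "xxy"
3 → no match — must start with "x"
4 → match
5 → no match — must start with "xxx"

4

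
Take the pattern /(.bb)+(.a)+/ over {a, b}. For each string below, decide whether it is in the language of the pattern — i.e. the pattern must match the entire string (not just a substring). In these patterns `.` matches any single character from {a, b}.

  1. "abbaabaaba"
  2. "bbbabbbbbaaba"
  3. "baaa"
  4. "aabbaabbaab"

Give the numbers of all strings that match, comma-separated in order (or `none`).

1. "abbaabaaba" → no match
2 → match
3. "baaa" → no match
4. "aabbaabbaab" → no match — must end with "a"

2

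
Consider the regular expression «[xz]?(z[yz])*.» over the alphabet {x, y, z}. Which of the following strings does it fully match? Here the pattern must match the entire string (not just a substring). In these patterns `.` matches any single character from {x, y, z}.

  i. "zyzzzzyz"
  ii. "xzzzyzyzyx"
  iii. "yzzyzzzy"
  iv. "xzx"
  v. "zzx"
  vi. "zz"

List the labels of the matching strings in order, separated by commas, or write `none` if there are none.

i → no match
ii → match
iii → no match
iv → no match
v → match
vi → match

ii, v, vi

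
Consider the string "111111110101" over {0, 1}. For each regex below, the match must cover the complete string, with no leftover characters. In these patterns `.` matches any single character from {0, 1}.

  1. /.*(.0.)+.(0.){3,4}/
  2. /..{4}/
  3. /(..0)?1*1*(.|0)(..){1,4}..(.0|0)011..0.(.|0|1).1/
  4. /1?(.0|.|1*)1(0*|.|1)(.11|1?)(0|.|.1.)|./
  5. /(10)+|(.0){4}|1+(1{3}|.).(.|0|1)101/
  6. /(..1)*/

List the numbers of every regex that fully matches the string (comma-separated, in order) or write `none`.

5

1 → no match
2 → no match
3 → no match
4 → no match
5 → match
6 → no match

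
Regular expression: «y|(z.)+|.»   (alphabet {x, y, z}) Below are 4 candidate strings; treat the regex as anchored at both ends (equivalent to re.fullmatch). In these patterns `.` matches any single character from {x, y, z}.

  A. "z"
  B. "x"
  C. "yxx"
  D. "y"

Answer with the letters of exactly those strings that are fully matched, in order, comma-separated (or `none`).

A → match
B → match
C → no match
D → match

A, B, D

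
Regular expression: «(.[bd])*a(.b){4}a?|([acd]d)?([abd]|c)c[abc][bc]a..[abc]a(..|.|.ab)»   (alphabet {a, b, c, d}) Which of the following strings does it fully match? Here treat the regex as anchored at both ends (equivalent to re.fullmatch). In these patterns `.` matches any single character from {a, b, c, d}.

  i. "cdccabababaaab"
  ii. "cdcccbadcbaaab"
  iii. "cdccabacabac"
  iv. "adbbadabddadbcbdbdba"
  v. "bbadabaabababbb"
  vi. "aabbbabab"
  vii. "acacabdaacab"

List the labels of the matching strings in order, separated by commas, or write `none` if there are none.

i → match
ii → match
iii → match
iv → match
v → match
vi → match
vii → match

i, ii, iii, iv, v, vi, vii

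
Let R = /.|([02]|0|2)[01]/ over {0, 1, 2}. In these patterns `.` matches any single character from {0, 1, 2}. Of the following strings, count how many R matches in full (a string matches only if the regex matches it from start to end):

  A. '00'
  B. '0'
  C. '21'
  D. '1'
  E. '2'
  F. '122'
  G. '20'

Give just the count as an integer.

A → match
B → match
C → match
D → match
E → match
F → no match
G → match
Total matched: 6

6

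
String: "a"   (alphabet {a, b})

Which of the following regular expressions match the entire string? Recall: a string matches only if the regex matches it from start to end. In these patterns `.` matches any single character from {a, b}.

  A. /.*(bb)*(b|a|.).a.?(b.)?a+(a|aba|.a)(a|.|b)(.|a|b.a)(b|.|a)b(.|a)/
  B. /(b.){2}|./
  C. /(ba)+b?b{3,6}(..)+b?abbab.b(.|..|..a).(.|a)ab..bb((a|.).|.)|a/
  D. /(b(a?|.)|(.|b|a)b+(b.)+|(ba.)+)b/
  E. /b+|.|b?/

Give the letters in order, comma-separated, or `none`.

A → no match
B → match
C → match
D → no match — must end with "b"
E → match

B, C, E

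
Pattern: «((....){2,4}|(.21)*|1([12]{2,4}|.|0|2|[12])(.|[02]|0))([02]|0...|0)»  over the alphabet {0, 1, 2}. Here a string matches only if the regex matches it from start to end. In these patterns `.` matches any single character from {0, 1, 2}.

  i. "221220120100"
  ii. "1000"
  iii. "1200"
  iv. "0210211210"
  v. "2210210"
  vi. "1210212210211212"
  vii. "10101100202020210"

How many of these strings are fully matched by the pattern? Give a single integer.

i → match
ii → match
iii → match
iv → match
v → match
vi → match
vii → match
Total matched: 7

7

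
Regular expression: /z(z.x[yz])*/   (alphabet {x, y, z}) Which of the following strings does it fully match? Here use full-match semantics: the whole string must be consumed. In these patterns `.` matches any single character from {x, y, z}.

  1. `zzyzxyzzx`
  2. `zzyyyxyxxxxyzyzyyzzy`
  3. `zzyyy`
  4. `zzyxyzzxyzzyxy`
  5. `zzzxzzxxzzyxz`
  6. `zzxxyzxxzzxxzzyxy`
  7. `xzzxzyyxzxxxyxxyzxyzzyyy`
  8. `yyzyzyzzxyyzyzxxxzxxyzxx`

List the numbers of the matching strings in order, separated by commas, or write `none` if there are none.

5, 6

1. `zzyzxyzzx` → no match
2 → no match
3. `zzyyy` → no match
4 → no match
5 → match
6 → match
7 → no match — must start with `z`
8 → no match — must start with `z`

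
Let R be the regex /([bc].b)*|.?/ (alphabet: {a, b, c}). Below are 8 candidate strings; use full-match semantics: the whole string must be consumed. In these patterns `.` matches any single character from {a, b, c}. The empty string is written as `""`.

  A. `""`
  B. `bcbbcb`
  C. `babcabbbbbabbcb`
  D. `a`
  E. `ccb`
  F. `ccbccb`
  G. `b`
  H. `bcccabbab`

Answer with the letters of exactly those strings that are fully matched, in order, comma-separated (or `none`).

A, B, C, D, E, F, G

A → match
B → match
C → match
D → match
E → match
F → match
G → match
H → no match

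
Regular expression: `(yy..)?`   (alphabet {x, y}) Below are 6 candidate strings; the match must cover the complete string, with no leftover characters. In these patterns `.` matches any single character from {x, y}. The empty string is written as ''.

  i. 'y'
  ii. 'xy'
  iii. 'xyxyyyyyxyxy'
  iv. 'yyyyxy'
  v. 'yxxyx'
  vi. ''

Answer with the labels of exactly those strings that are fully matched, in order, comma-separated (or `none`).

vi

i → no match
ii → no match
iii → no match
iv → no match
v → no match
vi → match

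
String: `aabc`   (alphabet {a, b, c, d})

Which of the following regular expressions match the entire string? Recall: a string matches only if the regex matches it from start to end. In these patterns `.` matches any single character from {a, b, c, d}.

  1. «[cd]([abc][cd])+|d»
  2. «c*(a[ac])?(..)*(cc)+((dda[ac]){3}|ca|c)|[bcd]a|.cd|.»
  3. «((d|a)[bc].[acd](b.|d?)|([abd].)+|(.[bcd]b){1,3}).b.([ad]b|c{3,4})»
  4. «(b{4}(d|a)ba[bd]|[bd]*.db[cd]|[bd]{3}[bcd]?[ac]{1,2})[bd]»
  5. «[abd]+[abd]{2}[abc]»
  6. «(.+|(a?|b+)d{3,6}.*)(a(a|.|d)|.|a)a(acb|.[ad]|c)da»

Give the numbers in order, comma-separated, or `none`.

1 → no match
2 → no match
3 → no match
4 → no match
5 → match
6 → no match — must end with `da`

5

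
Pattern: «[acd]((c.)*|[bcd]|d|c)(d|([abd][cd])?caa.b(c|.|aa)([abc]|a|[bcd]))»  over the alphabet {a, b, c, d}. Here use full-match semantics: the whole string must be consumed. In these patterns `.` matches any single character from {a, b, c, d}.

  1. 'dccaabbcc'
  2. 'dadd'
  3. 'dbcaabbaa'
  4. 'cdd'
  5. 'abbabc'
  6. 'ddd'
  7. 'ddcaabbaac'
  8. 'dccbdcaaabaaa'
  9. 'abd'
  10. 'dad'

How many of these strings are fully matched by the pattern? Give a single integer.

7

1 → match
2 → no match
3 → match
4 → match
5 → no match
6 → match
7 → match
8 → match
9 → match
10 → no match
Total matched: 7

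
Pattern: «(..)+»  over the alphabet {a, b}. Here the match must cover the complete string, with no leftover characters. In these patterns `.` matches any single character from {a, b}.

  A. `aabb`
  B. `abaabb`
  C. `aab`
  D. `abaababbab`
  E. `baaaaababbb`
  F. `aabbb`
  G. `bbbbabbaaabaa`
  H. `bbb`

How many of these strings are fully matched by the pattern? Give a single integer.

3

A → match
B → match
C → no match
D → match
E → no match
F → no match
G → no match
H → no match
Total matched: 3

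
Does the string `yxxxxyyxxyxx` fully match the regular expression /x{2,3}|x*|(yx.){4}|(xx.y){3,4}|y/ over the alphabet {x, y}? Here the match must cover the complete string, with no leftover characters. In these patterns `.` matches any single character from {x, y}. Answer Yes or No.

No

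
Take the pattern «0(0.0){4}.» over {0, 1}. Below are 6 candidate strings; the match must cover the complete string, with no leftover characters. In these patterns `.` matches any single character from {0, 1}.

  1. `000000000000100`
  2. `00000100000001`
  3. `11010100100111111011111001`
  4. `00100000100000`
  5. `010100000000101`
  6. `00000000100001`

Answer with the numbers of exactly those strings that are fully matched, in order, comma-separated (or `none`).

1 → no match
2 → match
3 → no match — must start with `00`
4 → match
5 → no match — must start with `00`
6 → match

2, 4, 6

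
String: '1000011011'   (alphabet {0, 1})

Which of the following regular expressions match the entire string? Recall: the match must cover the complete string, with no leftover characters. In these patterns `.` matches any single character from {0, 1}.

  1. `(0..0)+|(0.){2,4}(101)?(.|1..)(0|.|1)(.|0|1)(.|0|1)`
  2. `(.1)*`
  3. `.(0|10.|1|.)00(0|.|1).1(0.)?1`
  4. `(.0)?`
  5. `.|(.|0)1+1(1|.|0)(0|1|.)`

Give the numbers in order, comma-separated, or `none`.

1 → no match — must start with '0'
2 → no match
3 → match
4 → no match
5 → no match

3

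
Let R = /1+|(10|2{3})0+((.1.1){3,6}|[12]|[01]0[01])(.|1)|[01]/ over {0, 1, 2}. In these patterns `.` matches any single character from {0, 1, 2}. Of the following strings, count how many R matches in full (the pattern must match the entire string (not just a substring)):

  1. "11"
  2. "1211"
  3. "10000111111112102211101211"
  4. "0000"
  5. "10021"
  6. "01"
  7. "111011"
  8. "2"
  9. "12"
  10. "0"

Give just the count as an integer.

3

1 → match
2 → no match
3 → no match
4 → no match
5 → match
6 → no match
7 → no match
8 → no match
9 → no match
10 → match
Total matched: 3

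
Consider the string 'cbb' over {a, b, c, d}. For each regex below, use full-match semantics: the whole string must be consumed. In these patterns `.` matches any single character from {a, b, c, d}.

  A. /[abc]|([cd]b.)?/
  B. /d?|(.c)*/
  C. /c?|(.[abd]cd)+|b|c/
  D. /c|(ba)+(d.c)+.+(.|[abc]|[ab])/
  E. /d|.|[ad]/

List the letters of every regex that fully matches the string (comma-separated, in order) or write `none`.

A

A → match
B → no match
C → no match
D → no match
E → no match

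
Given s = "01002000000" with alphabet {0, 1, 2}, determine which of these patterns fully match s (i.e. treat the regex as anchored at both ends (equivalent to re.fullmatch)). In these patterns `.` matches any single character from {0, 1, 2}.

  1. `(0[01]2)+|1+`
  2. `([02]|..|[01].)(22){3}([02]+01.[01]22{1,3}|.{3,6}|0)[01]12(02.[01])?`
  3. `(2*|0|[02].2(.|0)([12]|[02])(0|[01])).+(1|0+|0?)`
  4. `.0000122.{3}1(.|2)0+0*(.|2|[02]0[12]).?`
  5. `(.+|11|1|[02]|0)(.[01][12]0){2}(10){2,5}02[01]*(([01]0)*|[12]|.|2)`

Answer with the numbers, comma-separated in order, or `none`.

1 → no match
2 → no match
3 → match
4 → no match
5 → no match

3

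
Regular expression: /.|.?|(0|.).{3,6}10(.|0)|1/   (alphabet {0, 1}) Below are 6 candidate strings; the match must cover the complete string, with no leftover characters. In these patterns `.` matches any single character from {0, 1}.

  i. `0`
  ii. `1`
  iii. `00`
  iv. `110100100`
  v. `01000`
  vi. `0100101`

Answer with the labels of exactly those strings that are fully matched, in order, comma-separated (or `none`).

i → match
ii → match
iii → no match
iv → match
v → no match
vi → match

i, ii, iv, vi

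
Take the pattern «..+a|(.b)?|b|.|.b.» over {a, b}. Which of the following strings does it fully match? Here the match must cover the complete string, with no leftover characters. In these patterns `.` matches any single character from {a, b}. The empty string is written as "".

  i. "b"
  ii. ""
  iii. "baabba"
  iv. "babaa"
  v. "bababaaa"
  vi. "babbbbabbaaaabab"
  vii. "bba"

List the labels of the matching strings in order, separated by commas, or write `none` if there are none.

i, ii, iii, iv, v, vii

i → match
ii → match
iii → match
iv → match
v → match
vi → no match
vii → match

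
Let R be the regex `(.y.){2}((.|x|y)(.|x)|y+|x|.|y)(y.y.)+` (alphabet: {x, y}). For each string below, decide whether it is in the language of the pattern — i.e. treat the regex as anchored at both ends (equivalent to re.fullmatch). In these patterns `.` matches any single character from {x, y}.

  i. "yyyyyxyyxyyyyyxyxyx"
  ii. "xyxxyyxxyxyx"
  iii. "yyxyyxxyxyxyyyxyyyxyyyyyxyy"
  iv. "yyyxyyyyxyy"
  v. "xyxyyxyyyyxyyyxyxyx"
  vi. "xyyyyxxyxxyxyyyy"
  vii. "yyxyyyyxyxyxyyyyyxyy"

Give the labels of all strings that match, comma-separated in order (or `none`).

i, ii, iii, iv, v, vii

i → match
ii → match
iii → match
iv → match
v → match
vi → no match
vii → match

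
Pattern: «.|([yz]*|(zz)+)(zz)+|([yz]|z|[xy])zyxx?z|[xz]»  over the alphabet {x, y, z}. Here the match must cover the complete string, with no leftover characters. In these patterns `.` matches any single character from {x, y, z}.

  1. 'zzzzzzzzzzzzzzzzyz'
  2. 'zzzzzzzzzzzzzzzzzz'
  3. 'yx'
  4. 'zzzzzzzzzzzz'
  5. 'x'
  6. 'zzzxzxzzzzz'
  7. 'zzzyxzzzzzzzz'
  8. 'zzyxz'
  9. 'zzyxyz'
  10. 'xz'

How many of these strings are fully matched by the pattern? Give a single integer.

4

1 → no match
2 → match
3 → no match
4 → match
5 → match
6 → no match
7 → no match
8 → match
9 → no match
10 → no match
Total matched: 4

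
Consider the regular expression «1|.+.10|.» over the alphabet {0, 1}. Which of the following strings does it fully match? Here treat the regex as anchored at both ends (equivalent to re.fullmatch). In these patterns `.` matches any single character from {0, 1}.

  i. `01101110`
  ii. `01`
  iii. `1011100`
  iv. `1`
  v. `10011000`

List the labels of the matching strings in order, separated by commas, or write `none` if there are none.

i → match
ii → no match
iii → no match
iv → match
v → no match

i, iv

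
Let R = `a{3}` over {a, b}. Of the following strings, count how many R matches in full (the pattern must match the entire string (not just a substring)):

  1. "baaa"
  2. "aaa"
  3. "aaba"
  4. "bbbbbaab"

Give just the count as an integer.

1 → no match — must start with "a"
2 → match
3 → no match
4 → no match — must start with "a"
Total matched: 1

1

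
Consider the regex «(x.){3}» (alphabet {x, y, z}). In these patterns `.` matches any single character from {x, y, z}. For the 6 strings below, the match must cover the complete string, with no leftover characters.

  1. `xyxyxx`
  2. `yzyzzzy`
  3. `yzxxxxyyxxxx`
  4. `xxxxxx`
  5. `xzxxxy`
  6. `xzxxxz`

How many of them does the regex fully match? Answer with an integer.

1 → match
2 → no match — must start with `x`
3 → no match — must start with `x`
4 → match
5 → match
6 → match
Total matched: 4

4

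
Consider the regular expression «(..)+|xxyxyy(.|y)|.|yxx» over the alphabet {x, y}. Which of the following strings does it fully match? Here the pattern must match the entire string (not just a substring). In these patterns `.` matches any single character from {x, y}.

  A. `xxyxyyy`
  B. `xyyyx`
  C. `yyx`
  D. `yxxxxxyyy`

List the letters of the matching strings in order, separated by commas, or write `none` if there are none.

A

A. `xxyxyyy` → match
B. `xyyyx` → no match
C. `yyx` → no match
D. `yxxxxxyyy` → no match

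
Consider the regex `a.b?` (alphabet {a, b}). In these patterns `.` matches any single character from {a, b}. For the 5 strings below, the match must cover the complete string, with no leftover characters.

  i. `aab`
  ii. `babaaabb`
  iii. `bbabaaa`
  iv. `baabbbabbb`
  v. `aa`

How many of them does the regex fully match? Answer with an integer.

2

i → match
ii → no match — must start with `a`
iii → no match — must start with `a`
iv → no match — must start with `a`
v → match
Total matched: 2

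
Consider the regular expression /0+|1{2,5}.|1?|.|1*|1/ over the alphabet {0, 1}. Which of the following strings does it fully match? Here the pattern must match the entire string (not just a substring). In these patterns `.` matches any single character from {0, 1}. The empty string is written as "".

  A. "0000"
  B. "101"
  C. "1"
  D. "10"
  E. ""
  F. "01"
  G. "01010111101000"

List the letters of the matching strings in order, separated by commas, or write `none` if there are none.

A, C, E

A → match
B → no match
C → match
D → no match
E → match
F → no match
G → no match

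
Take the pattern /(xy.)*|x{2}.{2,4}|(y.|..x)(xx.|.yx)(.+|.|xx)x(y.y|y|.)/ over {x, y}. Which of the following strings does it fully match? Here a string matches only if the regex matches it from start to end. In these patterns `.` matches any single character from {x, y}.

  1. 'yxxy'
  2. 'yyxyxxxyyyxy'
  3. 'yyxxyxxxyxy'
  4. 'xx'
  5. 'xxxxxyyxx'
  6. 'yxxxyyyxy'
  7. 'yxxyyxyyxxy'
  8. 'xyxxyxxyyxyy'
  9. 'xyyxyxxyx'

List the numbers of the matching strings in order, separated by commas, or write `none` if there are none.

1. 'yxxy' → no match
2. 'yyxyxxxyyyxy' → match
3. 'yyxxyxxxyxy' → match
4. 'xx' → no match
5. 'xxxxxyyxx' → match
6. 'yxxxyyyxy' → match
7. 'yxxyyxyyxxy' → match
8. 'xyxxyxxyyxyy' → match
9. 'xyyxyxxyx' → match

2, 3, 5, 6, 7, 8, 9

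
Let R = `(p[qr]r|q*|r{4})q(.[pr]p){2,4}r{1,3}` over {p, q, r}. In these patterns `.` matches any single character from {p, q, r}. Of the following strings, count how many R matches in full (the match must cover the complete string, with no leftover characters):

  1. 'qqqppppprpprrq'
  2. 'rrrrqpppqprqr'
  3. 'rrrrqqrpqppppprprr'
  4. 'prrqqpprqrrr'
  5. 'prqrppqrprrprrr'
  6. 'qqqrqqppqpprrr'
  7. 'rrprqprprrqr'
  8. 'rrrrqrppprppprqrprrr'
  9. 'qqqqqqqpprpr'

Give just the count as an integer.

1 → no match — must end with 'r'
2 → no match
3 → no match
4 → no match
5 → no match
6 → no match
7 → no match
8 → no match
9 → no match
Total matched: 0

0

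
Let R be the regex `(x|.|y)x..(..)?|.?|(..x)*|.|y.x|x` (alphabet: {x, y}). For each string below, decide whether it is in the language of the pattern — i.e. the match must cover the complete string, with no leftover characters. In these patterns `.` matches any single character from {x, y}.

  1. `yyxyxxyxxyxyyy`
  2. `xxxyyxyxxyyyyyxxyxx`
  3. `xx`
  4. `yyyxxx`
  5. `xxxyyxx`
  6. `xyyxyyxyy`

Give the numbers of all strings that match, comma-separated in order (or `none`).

1 → no match
2 → no match
3 → no match
4 → no match
5 → no match
6 → no match

none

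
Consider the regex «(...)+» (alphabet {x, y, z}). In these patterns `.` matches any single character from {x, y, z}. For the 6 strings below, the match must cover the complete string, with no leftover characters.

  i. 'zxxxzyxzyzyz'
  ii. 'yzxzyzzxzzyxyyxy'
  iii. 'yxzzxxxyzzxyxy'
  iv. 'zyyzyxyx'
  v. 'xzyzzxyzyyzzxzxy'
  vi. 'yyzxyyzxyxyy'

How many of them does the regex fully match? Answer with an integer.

i → match
ii → no match
iii → no match
iv → no match
v → no match
vi → match
Total matched: 2

2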